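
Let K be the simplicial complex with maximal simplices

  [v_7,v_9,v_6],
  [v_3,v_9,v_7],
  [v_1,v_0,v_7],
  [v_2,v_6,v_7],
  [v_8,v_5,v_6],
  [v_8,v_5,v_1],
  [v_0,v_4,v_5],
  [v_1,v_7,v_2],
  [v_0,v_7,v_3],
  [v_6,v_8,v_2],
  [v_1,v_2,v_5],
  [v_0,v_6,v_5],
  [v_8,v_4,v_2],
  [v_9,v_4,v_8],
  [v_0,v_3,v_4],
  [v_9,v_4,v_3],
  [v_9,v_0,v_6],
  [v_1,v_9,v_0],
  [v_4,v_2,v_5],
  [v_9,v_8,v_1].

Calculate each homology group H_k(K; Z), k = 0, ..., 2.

Order the vertices as v_0 < v_1 < v_2 < v_3 < v_4 < v_5 < v_6 < v_7 < v_8 < v_9. Listing each simplex with vertices in this order, K has dimension 2 with simplices:

  0-simplices (10): [v_0], [v_1], [v_2], [v_3], [v_4], [v_5], [v_6], [v_7], [v_8], [v_9]
  1-simplices (30): (30 of them)
  2-simplices (20): (20 of them)

so the chain groups are C_0 ≅ Z^10, C_1 ≅ Z^30, C_2 ≅ Z^20.

∂_1: C_1 → C_0 is given by ∂[p,q] = [q] − [p]. For instance
  ∂[v_1,v_8] = [v_8] − [v_1].
The resulting 10×30 matrix has rank 9, and its Smith normal form has invariant factors (1,1,1,1,1,1,1,1,1).

Boundary ∂_2: C_2 → C_1 sends each 2-simplex [p,q,r] to [q,r] − [p,r] + [p,q]. For instance
  ∂[v_1,v_2,v_7] = [v_2,v_7] − [v_1,v_7] + [v_1,v_2],
  ∂[v_0,v_5,v_6] = [v_5,v_6] − [v_0,v_6] + [v_0,v_5].
As a 30×20 matrix over Z this has rank 20, with invariant factors (1,1,1,1,1,1,1,1,1,1,1,1,1,1,1,1,1,1,1,2).

Now H_k = ker ∂_k / im ∂_{k+1}, so:

  H_0: rank C_0 − rank ∂_1 = 10 − 9 = 1, and the invariant factors of ∂_1 are all 1, so H_0 ≅ Z.
  H_1: rank ker ∂_1 − rank ∂_2 = (30 − 9) − 20 = 1, and ∂_2 has invariant factor 2 > 1, so H_1 ≅ Z ⊕ Z_2.
  H_2: rank ker ∂_2 − rank ∂_3 = (20 − 20) − 0 = 0, and there is no ∂_3, so H_2 ≅ 0.

(K is a triangulation of the Klein bottle.)

H_0 ≅ Z,  H_1 ≅ Z ⊕ Z_2,  H_2 = 0.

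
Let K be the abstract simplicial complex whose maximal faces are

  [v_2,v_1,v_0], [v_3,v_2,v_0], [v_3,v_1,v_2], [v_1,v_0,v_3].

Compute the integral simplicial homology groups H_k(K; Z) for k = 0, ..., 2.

Take the total order v_0 < v_1 < v_2 < v_3 on the vertex set. Then K (dimension 2) consists of the simplices:

  0-simplices (4): [v_0], [v_1], [v_2], [v_3]
  1-simplices (6): [v_0,v_1], [v_0,v_2], [v_0,v_3], [v_1,v_2], [v_1,v_3], [v_2,v_3]
  2-simplices (4): [v_0,v_1,v_2], [v_0,v_1,v_3], [v_0,v_2,v_3], [v_1,v_2,v_3]

so the chain groups are C_0 ≅ Z^4, C_1 ≅ Z^6, C_2 ≅ Z^4.

The boundary map ∂_1: C_1 → C_0 sends each edge [p,q] (with p < q) to q − p.
The resulting 4×6 matrix has rank 3, and its Smith normal form has invariant factors (1,1,1).

∂_2: C_2 → C_1 maps a triangle to the signed sum of its edges. For instance
  ∂[v_0,v_1,v_3] = [v_1,v_3] − [v_0,v_3] + [v_0,v_1],
  ∂[v_0,v_2,v_3] = [v_2,v_3] − [v_0,v_3] + [v_0,v_2].
This gives a 6×4 integer matrix of rank 3; reducing to Smith normal form yields diagonal entries (1,1,1).

Computing H_k = (kernel of ∂_k) / (image of ∂_{k+1}):

  H_0: rank C_0 − rank ∂_1 = 4 − 3 = 1, and the invariant factors of ∂_1 are all 1, so H_0 ≅ Z.
  H_1: rank ker ∂_1 − rank ∂_2 = (6 − 3) − 3 = 0, and the invariant factors of ∂_2 are all 1, so H_1 ≅ 0.
  H_2: rank ker ∂_2 − rank ∂_3 = (4 − 3) − 0 = 1, and there is no ∂_3, so H_2 ≅ Z.

H_0 ≅ Z,  H_1 = 0,  H_2 ≅ Z.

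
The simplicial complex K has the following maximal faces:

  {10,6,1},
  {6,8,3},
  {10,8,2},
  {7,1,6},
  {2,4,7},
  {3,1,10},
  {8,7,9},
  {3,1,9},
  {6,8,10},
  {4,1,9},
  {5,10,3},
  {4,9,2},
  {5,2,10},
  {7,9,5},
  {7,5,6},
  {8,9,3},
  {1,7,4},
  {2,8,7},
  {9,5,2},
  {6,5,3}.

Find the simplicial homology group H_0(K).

H_0 = Z.

Order the vertices as 1 < 2 < 3 < 4 < 5 < 6 < 7 < 8 < 9 < 10. Listing each simplex with vertices in this order, K has dimension 2 with simplices:

  0-simplices (10): [1], [2], [3], [4], [5], [6], [7], [8], [9], [10]
  1-simplices (30): (30 of them)
  2-simplices (20): (20 of them)

Hence C_0 ≅ Z^10, C_1 ≅ Z^30, C_2 ≅ Z^20.

The boundary map ∂_1: C_1 → C_0 maps an edge to its endpoints' difference, ∂[p,q] = q − p. For instance
  ∂[6,8] = [8] − [6].
The resulting 10×30 matrix has rank 9, and its Smith normal form has invariant factors (1,1,1,1,1,1,1,1,1).

The boundary map ∂_2: C_2 → C_1 acts by ∂[p,q,r] = [q,r] − [p,r] + [p,q]. For instance
  ∂[2,4,7] = [4,7] − [2,7] + [2,4],
  ∂[1,4,7] = [4,7] − [1,7] + [1,4].
The 30×20 boundary matrix has rank 20 and Smith normal form diag(1,1,1,1,1,1,1,1,1,1,1,1,1,1,1,1,1,1,1,2).

Computing H_k = (kernel of ∂_k) / (image of ∂_{k+1}):

  H_0: rank C_0 − rank ∂_1 = 10 − 9 = 1, and the invariant factors of ∂_1 are all 1, so H_0 ≅ Z.

(K is a triangulation of the Klein bottle.)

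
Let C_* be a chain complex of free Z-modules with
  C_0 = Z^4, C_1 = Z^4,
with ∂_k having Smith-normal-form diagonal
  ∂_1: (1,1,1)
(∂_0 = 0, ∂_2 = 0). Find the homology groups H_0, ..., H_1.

H_0: b_0 = 4 − 0 − 3 = 1; torsion from ∂_1 factors > 1: none. So H_0 ≅ Z.
H_1: b_1 = 4 − 3 − 0 = 1; torsion from ∂_2 factors > 1: none. So H_1 ≅ Z.

H_0 ≅ Z,  H_1 ≅ Z.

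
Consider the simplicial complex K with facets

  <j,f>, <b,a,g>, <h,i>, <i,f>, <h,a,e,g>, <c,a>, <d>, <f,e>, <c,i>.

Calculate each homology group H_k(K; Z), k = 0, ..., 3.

K has 10 vertices, 14 edges, 5 triangles, 1 3-simplex.
rank ∂_0 = 0, rank ∂_1 = 8 ⇒ b_0 = 10 − 0 − 8 = 2; all invariant factors of ∂_1 are 1 so no torsion. So H_0 = Z^2.
rank ∂_1 = 8, rank ∂_2 = 4 ⇒ b_1 = 14 − 8 − 4 = 2; all invariant factors of ∂_2 are 1 so no torsion. So H_1 = Z^2.
rank ∂_2 = 4, rank ∂_3 = 1 ⇒ b_2 = 5 − 4 − 1 = 0; all invariant factors of ∂_3 are 1 so no torsion. So H_2 = 0.
rank ∂_3 = 1, rank ∂_4 = 0 ⇒ b_3 = 1 − 1 − 0 = 0. So H_3 = 0.

H_0 = Z^2,  H_1 = Z^2,  H_2 = 0,  H_3 = 0.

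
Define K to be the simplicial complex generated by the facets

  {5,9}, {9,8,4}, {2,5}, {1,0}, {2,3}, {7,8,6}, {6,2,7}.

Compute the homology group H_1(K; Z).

H_1 ≅ Z.

We work with the vertex ordering 0 < 1 < 2 < 3 < 4 < 5 < 6 < 7 < 8 < 9. The simplices of K, each written with vertices in increasing order, are:

  0-simplices (10): [0], [1], [2], [3], [4], [5], [6], [7], [8], [9]
  1-simplices (12): [0,1], [2,3], [2,5], [2,6], [2,7], [4,8], [4,9], [5,9], [6,7], [6,8], [7,8], [8,9]
  2-simplices (3): [2,6,7], [4,8,9], [6,7,8]

giving chain groups C_0 ≅ Z^10, C_1 ≅ Z^12, C_2 ≅ Z^3.

∂_1: C_1 → C_0 is given by ∂[p,q] = [q] − [p]. For instance
  ∂[2,7] = [7] − [2].
The resulting 10×12 matrix has rank 8, and its Smith normal form has invariant factors (1,1,1,1,1,1,1,1).

Boundary ∂_2: C_2 → C_1 sends each 2-simplex [p,q,r] to [q,r] − [p,r] + [p,q]. For instance
  ∂[4,8,9] = [8,9] − [4,9] + [4,8],
  ∂[2,6,7] = [6,7] − [2,7] + [2,6].
This gives a 12×3 integer matrix of rank 3; reducing to Smith normal form yields diagonal entries (1,1,1).

Computing H_k = (kernel of ∂_k) / (image of ∂_{k+1}):

  H_1: rank ker ∂_1 − rank ∂_2 = (12 − 8) − 3 = 1, and the invariant factors of ∂_2 are all 1, so H_1 = Z.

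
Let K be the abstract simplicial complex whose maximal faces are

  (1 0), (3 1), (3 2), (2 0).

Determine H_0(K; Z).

H_0 = Z.

Order the vertices as 0 < 1 < 2 < 3. Listing each simplex with vertices in this order, K has dimension 1 with simplices:

  0-simplices (4): [0], [1], [2], [3]
  1-simplices (4): [0,1], [0,2], [1,3], [2,3]

Hence C_0 ≅ Z^4, C_1 ≅ Z^4.

∂_1: C_1 → C_0 is given by ∂[p,q] = [q] − [p]. For instance
  ∂[1,3] = [3] − [1].
The 4×4 boundary matrix has rank 3 and Smith normal form diag(1,1,1).

From H_k ≅ ker(∂_k) / im(∂_{k+1}) we obtain:

  H_0: rank C_0 − rank ∂_1 = 4 − 3 = 1, and the invariant factors of ∂_1 are all 1, so H_0 = Z.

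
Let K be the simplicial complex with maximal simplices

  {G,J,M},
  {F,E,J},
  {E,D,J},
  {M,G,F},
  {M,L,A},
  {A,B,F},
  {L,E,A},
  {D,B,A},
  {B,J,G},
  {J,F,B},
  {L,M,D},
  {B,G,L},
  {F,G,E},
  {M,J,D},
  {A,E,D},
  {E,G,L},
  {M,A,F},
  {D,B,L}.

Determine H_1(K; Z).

H_1 = Z ⊕ Z/2Z.

We work with the vertex ordering A < B < D < E < F < G < J < L < M. The simplices of K, each written with vertices in increasing order, are:

  0-simplices (9): A, B, D, E, F, G, J, L, M
  1-simplices (27): AB, AD, AE, AF, AL, AM, BD, BF, BG, BJ, BL, DE, DJ, DL, DM, EF, EG, EJ, EL, FG, FJ, FM, GJ, GL, GM, JM, LM
  2-simplices (18): ABD, ABF, ADE, AEL, AFM, ALM, BDL, BFJ, BGJ, BGL, DEJ, DJM, DLM, EFG, EFJ, EGL, FGM, GJM

Hence C_0 ≅ Z^9, C_1 ≅ Z^27, C_2 ≅ Z^18.

∂_1: C_1 → C_0 is given by ∂[p,q] = [q] − [p]. For instance
  ∂BJ = J − B.
The resulting 9×27 matrix has rank 8, and its Smith normal form has invariant factors (1,1,1,1,1,1,1,1).

∂_2: C_2 → C_1 sends each 2-simplex [p,q,r] to [q,r] − [p,r] + [p,q]. For instance
  ∂EGL = GL − EL + EG,
  ∂ABF = BF − AF + AB.
The 27×18 boundary matrix has rank 18 and Smith normal form diag(1,1,1,1,1,1,1,1,1,1,1,1,1,1,1,1,1,2).

Now H_k = ker ∂_k / im ∂_{k+1}, so:

  H_1: rank ker ∂_1 − rank ∂_2 = (27 − 8) − 18 = 1, and ∂_2 has invariant factor 2 > 1, so H_1 ≅ Z ⊕ Z/2Z.

(K is a triangulation of the Klein bottle.)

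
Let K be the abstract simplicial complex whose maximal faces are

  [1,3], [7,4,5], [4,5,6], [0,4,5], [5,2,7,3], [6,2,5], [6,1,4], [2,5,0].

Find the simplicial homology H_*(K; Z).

We work with the vertex ordering 0 < 1 < 2 < 3 < 4 < 5 < 6 < 7. The simplices of K, each written with vertices in increasing order, are:

  0-simplices (8): [0], [1], [2], [3], [4], [5], [6], [7]
  1-simplices (17): [0,2], [0,4], [0,5], [1,3], [1,4], [1,6], [2,3], [2,5], [2,6], [2,7], [3,5], [3,7], [4,5], [4,6], [4,7], [5,6], [5,7]
  2-simplices (10): [0,2,5], [0,4,5], [1,4,6], [2,3,5], [2,3,7], [2,5,6], [2,5,7], [3,5,7], [4,5,6], [4,5,7]
  3-simplices (1): [2,3,5,7]

Hence C_0 ≅ Z^8, C_1 ≅ Z^17, C_2 ≅ Z^10, C_3 ≅ Z^1.

The boundary map ∂_1: C_1 → C_0 sends each edge [p,q] (with p < q) to q − p. For instance
  ∂[0,4] = [4] − [0].
The 8×17 boundary matrix has rank 7 and Smith normal form diag(1,1,1,1,1,1,1).

The boundary map ∂_2: C_2 → C_1 maps a triangle to the signed sum of its edges. For instance
  ∂[3,5,7] = [5,7] − [3,7] + [3,5],
  ∂[2,5,7] = [5,7] − [2,7] + [2,5].
The resulting 17×10 matrix has rank 9, and its Smith normal form has invariant factors (1,1,1,1,1,1,1,1,1).

∂_3: C_3 → C_2 sends each 3-simplex σ to the alternating sum Σ_i (−1)^i (σ with its i-th vertex removed). For instance
  ∂[2,3,5,7] = [3,5,7] − [2,5,7] + [2,3,7] − [2,3,5].
As a 10×1 matrix over Z this has rank 1, with invariant factors (1).

Now H_k = ker ∂_k / im ∂_{k+1}, so:

  H_0: rank C_0 − rank ∂_1 = 8 − 7 = 1, and the invariant factors of ∂_1 are all 1, so H_0 = Z.
  H_1: rank ker ∂_1 − rank ∂_2 = (17 − 7) − 9 = 1, and the invariant factors of ∂_2 are all 1, so H_1 = Z.
  H_2: rank ker ∂_2 − rank ∂_3 = (10 − 9) − 1 = 0, and the invariant factors of ∂_3 are all 1, so H_2 = 0.
  H_3: rank ker ∂_3 − rank ∂_4 = (1 − 1) − 0 = 0, and there is no ∂_4, so H_3 = 0.

H_0 = Z,  H_1 = Z,  H_2 = 0,  H_3 = 0.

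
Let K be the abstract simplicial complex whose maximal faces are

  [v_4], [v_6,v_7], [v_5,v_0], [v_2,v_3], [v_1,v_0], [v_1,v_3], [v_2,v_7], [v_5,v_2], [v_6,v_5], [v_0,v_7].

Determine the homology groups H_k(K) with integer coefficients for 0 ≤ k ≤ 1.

K has 8 vertices, 9 edges.
rank ∂_0 = 0, rank ∂_1 = 6 ⇒ b_0 = 8 − 0 − 6 = 2; all invariant factors of ∂_1 are 1 so no torsion. So H_0 ≅ Z^2.
rank ∂_1 = 6, rank ∂_2 = 0 ⇒ b_1 = 9 − 6 − 0 = 3. So H_1 ≅ Z^3.

H_0 = Z^2,  H_1 = Z^3.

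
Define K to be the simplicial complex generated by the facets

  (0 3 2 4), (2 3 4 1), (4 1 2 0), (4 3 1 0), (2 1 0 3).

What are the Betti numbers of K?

Order the vertices as 0 < 1 < 2 < 3 < 4. Listing each simplex with vertices in this order, K has dimension 3 with simplices:

  0-simplices (5): [0], [1], [2], [3], [4]
  1-simplices (10): [0,1], [0,2], [0,3], [0,4], [1,2], [1,3], [1,4], [2,3], [2,4], [3,4]
  2-simplices (10): [0,1,2], [0,1,3], [0,1,4], [0,2,3], [0,2,4], [0,3,4], [1,2,3], [1,2,4], [1,3,4], [2,3,4]
  3-simplices (5): [0,1,2,3], [0,1,2,4], [0,1,3,4], [0,2,3,4], [1,2,3,4]

giving chain groups C_0 ≅ Z^5, C_1 ≅ Z^10, C_2 ≅ Z^10, C_3 ≅ Z^5.

The boundary map ∂_1: C_1 → C_0 is given by ∂[p,q] = [q] − [p]. For instance
  ∂[0,2] = [2] − [0].
As a 5×10 matrix over Z this has rank 4, with invariant factors (1,1,1,1).

Boundary ∂_2: C_2 → C_1 sends each 2-simplex [p,q,r] to [q,r] − [p,r] + [p,q]. For instance
  ∂[1,2,4] = [2,4] − [1,4] + [1,2],
  ∂[0,3,4] = [3,4] − [0,4] + [0,3].
The resulting 10×10 matrix has rank 6, and its Smith normal form has invariant factors (1,1,1,1,1,1).

The boundary map ∂_3: C_3 → C_2 sends each 3-simplex σ to the alternating sum Σ_i (−1)^i (σ with its i-th vertex removed). For instance
  ∂[1,2,3,4] = [2,3,4] − [1,3,4] + [1,2,4] − [1,2,3],
  ∂[0,1,3,4] = [1,3,4] − [0,3,4] + [0,1,4] − [0,1,3].
As a 10×5 matrix over Z this has rank 4, with invariant factors (1,1,1,1).

Computing H_k = (kernel of ∂_k) / (image of ∂_{k+1}):

  H_0: rank C_0 − rank ∂_1 = 5 − 4 = 1, and the invariant factors of ∂_1 are all 1, so H_0 ≅ Z.
  H_1: rank ker ∂_1 − rank ∂_2 = (10 − 4) − 6 = 0, and the invariant factors of ∂_2 are all 1, so H_1 ≅ 0.
  H_2: rank ker ∂_2 − rank ∂_3 = (10 − 6) − 4 = 0, and the invariant factors of ∂_3 are all 1, so H_2 ≅ 0.
  H_3: rank ker ∂_3 − rank ∂_4 = (5 − 4) − 0 = 1, and there is no ∂_4, so H_3 ≅ Z.

(K is a triangulation of the 3-sphere S^3.)

Hence the Betti numbers are b_0 = 1, b_1 = 0, b_2 = 0, b_3 = 1.

b_0 = 1, b_1 = 0, b_2 = 0, b_3 = 1.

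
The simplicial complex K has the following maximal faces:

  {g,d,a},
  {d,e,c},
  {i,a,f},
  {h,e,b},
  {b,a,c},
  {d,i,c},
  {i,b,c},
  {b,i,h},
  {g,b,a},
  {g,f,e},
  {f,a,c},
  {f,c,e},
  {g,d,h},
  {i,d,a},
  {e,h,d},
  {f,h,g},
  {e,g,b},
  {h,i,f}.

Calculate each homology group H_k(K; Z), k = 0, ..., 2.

Fix the vertex order a < b < c < d < e < f < g < h < i and write every simplex with vertices in increasing order. Then dim K = 2 and the simplices of K are:

  0-simplices (9): a, b, c, d, e, f, g, h, i
  1-simplices (27): ab, ac, ad, af, ag, ai, bc, be, bg, bh, bi, cd, ce, cf, ci, de, dg, dh, di, ef, eg, eh, fg, fh, fi, gh, hi
  2-simplices (18): abc, abg, acf, adg, adi, afi, bci, beg, beh, bhi, cde, cdi, cef, deh, dgh, efg, fgh, fhi

so the chain groups are C_0 ≅ Z^9, C_1 ≅ Z^27, C_2 ≅ Z^18.

The boundary map ∂_1: C_1 → C_0 is given by ∂[p,q] = [q] − [p].
The resulting 9×27 matrix has rank 8, and its Smith normal form has invariant factors (1,1,1,1,1,1,1,1).

Boundary ∂_2: C_2 → C_1 sends each 2-simplex [p,q,r] to [q,r] − [p,r] + [p,q]. For instance
  ∂adi = di − ai + ad,
  ∂abc = bc − ac + ab.
As a 27×18 matrix over Z this has rank 18, with invariant factors (1,1,1,1,1,1,1,1,1,1,1,1,1,1,1,1,1,2).

From H_k ≅ ker(∂_k) / im(∂_{k+1}) we obtain:

  H_0: rank C_0 − rank ∂_1 = 9 − 8 = 1, and the invariant factors of ∂_1 are all 1, so H_0 = Z.
  H_1: rank ker ∂_1 − rank ∂_2 = (27 − 8) − 18 = 1, and ∂_2 has invariant factor 2 > 1, so H_1 = Z ⊕ Z/2.
  H_2: rank ker ∂_2 − rank ∂_3 = (18 − 18) − 0 = 0, and there is no ∂_3, so H_2 = 0.

As a check, the Euler characteristic is 9 − 27 + 18 = 0, which agrees with 1 − 1 + 0 = 0.
(K is a triangulation of the Klein bottle.)

H_0 = Z,  H_1 = Z ⊕ Z/2,  H_2 = 0.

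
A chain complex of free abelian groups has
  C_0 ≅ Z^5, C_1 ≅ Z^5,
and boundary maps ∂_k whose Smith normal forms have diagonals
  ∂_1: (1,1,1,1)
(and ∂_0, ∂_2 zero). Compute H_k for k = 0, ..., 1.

H_0 ≅ Z,  H_1 ≅ Z.

H_0: b_0 = 5 − 0 − 4 = 1; torsion from ∂_1 factors > 1: none. So H_0 ≅ Z.
H_1: b_1 = 5 − 4 − 0 = 1; torsion from ∂_2 factors > 1: none. So H_1 ≅ Z.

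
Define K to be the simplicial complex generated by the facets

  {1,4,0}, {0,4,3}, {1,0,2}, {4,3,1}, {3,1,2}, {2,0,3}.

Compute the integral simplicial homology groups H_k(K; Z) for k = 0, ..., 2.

H_0 = Z,  H_1 = 0,  H_2 = Z.

Take the total order 0 < 1 < 2 < 3 < 4 on the vertex set. Then K (dimension 2) consists of the simplices:

  0-simplices (5): [0], [1], [2], [3], [4]
  1-simplices (9): [0,1], [0,2], [0,3], [0,4], [1,2], [1,3], [1,4], [2,3], [3,4]
  2-simplices (6): [0,1,2], [0,1,4], [0,2,3], [0,3,4], [1,2,3], [1,3,4]

giving chain groups C_0 ≅ Z^5, C_1 ≅ Z^9, C_2 ≅ Z^6.

∂_1: C_1 → C_0 maps an edge to its endpoints' difference, ∂[p,q] = q − p. For instance
  ∂[0,3] = [3] − [0].
The resulting 5×9 matrix has rank 4, and its Smith normal form has invariant factors (1,1,1,1).

Boundary ∂_2: C_2 → C_1 sends each 2-simplex [p,q,r] to [q,r] − [p,r] + [p,q]. For instance
  ∂[0,1,2] = [1,2] − [0,2] + [0,1],
  ∂[0,2,3] = [2,3] − [0,3] + [0,2].
The 9×6 boundary matrix has rank 5 and Smith normal form diag(1,1,1,1,1).

Computing H_k = (kernel of ∂_k) / (image of ∂_{k+1}):

  H_0: rank C_0 − rank ∂_1 = 5 − 4 = 1, and the invariant factors of ∂_1 are all 1, so H_0 = Z.
  H_1: rank ker ∂_1 − rank ∂_2 = (9 − 4) − 5 = 0, and the invariant factors of ∂_2 are all 1, so H_1 = 0.
  H_2: rank ker ∂_2 − rank ∂_3 = (6 − 5) − 0 = 1, and there is no ∂_3, so H_2 = Z.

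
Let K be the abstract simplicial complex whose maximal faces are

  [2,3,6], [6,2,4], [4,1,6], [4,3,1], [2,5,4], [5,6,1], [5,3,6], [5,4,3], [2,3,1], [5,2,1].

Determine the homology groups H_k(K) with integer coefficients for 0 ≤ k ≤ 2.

We work with the vertex ordering 1 < 2 < 3 < 4 < 5 < 6. The simplices of K, each written with vertices in increasing order, are:

  0-simplices (6): [1], [2], [3], [4], [5], [6]
  1-simplices (15): [1,2], [1,3], [1,4], [1,5], [1,6], [2,3], [2,4], [2,5], [2,6], [3,4], [3,5], [3,6], [4,5], [4,6], [5,6]
  2-simplices (10): [1,2,3], [1,2,5], [1,3,4], [1,4,6], [1,5,6], [2,3,6], [2,4,5], [2,4,6], [3,4,5], [3,5,6]

giving chain groups C_0 ≅ Z^6, C_1 ≅ Z^15, C_2 ≅ Z^10.

∂_1: C_1 → C_0 maps an edge to its endpoints' difference, ∂[p,q] = q − p. For instance
  ∂[1,2] = [2] − [1].
As a 6×15 matrix over Z this has rank 5, with invariant factors (1,1,1,1,1).

The boundary map ∂_2: C_2 → C_1 maps a triangle to the signed sum of its edges. For instance
  ∂[2,4,6] = [4,6] − [2,6] + [2,4],
  ∂[2,3,6] = [3,6] − [2,6] + [2,3].
The 15×10 boundary matrix has rank 10 and Smith normal form diag(1,1,1,1,1,1,1,1,1,2).

From H_k ≅ ker(∂_k) / im(∂_{k+1}) we obtain:

  H_0: rank C_0 − rank ∂_1 = 6 − 5 = 1, and the invariant factors of ∂_1 are all 1, so H_0 ≅ Z.
  H_1: rank ker ∂_1 − rank ∂_2 = (15 − 5) − 10 = 0, and ∂_2 has invariant factor 2 > 1, so H_1 ≅ Z/2.
  H_2: rank ker ∂_2 − rank ∂_3 = (10 − 10) − 0 = 0, and there is no ∂_3, so H_2 ≅ 0.

H_0 ≅ Z,  H_1 ≅ Z/2,  H_2 = 0.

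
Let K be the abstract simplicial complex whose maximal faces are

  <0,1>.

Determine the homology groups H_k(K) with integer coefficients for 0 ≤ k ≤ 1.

H_0 ≅ Z,  H_1 = 0.

Order the vertices as 0 < 1. Listing each simplex with vertices in this order, K has dimension 1 with simplices:

  0-simplices (2): [0], [1]
  1-simplices (1): [0,1]

so the chain groups are C_0 ≅ Z^2, C_1 ≅ Z^1.

Boundary ∂_1: C_1 → C_0 maps an edge to its endpoints' difference, ∂[p,q] = q − p.
The 2×1 boundary matrix has rank 1 and Smith normal form diag(1).

Computing H_k = (kernel of ∂_k) / (image of ∂_{k+1}):

  H_0: rank C_0 − rank ∂_1 = 2 − 1 = 1, and the invariant factors of ∂_1 are all 1, so H_0 ≅ Z.
  H_1: rank ker ∂_1 − rank ∂_2 = (1 − 1) − 0 = 0, and there is no ∂_2, so H_1 ≅ 0.

As a check, the Euler characteristic is 2 − 1 = 1, which agrees with 1 − 0 = 1.
(K is a triangulation of the 1-simplex.)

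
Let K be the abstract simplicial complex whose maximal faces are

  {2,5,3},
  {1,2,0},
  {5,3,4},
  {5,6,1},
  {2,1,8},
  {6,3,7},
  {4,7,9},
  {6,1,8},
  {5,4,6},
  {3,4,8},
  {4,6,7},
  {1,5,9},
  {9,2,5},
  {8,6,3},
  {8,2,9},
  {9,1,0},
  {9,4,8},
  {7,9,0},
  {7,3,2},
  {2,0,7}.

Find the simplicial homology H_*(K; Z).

H_0 = Z,  H_1 = Z ⊕ Z/2Z,  H_2 = 0.

We work with the vertex ordering 0 < 1 < 2 < 3 < 4 < 5 < 6 < 7 < 8 < 9. The simplices of K, each written with vertices in increasing order, are:

  0-simplices (10): [0], [1], [2], [3], [4], [5], [6], [7], [8], [9]
  1-simplices (30): (30 of them)
  2-simplices (20): (20 of them)

so the chain groups are C_0 ≅ Z^10, C_1 ≅ Z^30, C_2 ≅ Z^20.

∂_1: C_1 → C_0 is given by ∂[p,q] = [q] − [p].
The 10×30 boundary matrix has rank 9 and Smith normal form diag(1,1,1,1,1,1,1,1,1).

Boundary ∂_2: C_2 → C_1 acts by ∂[p,q,r] = [q,r] − [p,r] + [p,q]. For instance
  ∂[3,4,5] = [4,5] − [3,5] + [3,4],
  ∂[1,5,6] = [5,6] − [1,6] + [1,5].
As a 30×20 matrix over Z this has rank 20, with invariant factors (1,1,1,1,1,1,1,1,1,1,1,1,1,1,1,1,1,1,1,2).

Computing H_k = (kernel of ∂_k) / (image of ∂_{k+1}):

  H_0: rank C_0 − rank ∂_1 = 10 − 9 = 1, and the invariant factors of ∂_1 are all 1, so H_0 ≅ Z.
  H_1: rank ker ∂_1 − rank ∂_2 = (30 − 9) − 20 = 1, and ∂_2 has invariant factor 2 > 1, so H_1 ≅ Z ⊕ Z/2Z.
  H_2: rank ker ∂_2 − rank ∂_3 = (20 − 20) − 0 = 0, and there is no ∂_3, so H_2 ≅ 0.

(K is a triangulation of the Klein bottle.)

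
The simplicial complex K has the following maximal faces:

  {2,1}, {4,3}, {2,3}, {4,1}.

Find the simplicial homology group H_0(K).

H_0 = Z.

Fix the vertex order 1 < 2 < 3 < 4 and write every simplex with vertices in increasing order. Then dim K = 1 and the simplices of K are:

  0-simplices (4): [1], [2], [3], [4]
  1-simplices (4): [1,2], [1,4], [2,3], [3,4]

so the chain groups are C_0 ≅ Z^4, C_1 ≅ Z^4.

∂_1: C_1 → C_0 maps an edge to its endpoints' difference, ∂[p,q] = q − p. For instance
  ∂[3,4] = [4] − [3].
The 4×4 boundary matrix has rank 3 and Smith normal form diag(1,1,1).

Now H_k = ker ∂_k / im ∂_{k+1}, so:

  H_0: rank C_0 − rank ∂_1 = 4 − 3 = 1, and the invariant factors of ∂_1 are all 1, so H_0 ≅ Z.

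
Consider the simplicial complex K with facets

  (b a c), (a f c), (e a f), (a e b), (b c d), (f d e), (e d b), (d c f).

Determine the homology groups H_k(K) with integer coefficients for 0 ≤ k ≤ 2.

We work with the vertex ordering a < b < c < d < e < f. The simplices of K, each written with vertices in increasing order, are:

  0-simplices (6): a, b, c, d, e, f
  1-simplices (12): ab, ac, ae, af, bc, bd, be, cd, cf, de, df, ef
  2-simplices (8): abc, abe, acf, aef, bcd, bde, cdf, def

giving chain groups C_0 ≅ Z^6, C_1 ≅ Z^12, C_2 ≅ Z^8.

The boundary map ∂_1: C_1 → C_0 is given by ∂[p,q] = [q] − [p].
The resulting 6×12 matrix has rank 5, and its Smith normal form has invariant factors (1,1,1,1,1).

∂_2: C_2 → C_1 maps a triangle to the signed sum of its edges. For instance
  ∂def = ef − df + de,
  ∂bde = de − be + bd.
This gives a 12×8 integer matrix of rank 7; reducing to Smith normal form yields diagonal entries (1,1,1,1,1,1,1).

Computing H_k = (kernel of ∂_k) / (image of ∂_{k+1}):

  H_0: rank C_0 − rank ∂_1 = 6 − 5 = 1, and the invariant factors of ∂_1 are all 1, so H_0 = Z.
  H_1: rank ker ∂_1 − rank ∂_2 = (12 − 5) − 7 = 0, and the invariant factors of ∂_2 are all 1, so H_1 = 0.
  H_2: rank ker ∂_2 − rank ∂_3 = (8 − 7) − 0 = 1, and there is no ∂_3, so H_2 = Z.

As a check, the Euler characteristic is 6 − 12 + 8 = 2, which agrees with 1 − 0 + 1 = 2.

H_0 ≅ Z,  H_1 = 0,  H_2 ≅ Z.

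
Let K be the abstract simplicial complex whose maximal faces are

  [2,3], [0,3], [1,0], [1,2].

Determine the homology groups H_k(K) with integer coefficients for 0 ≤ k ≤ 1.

H_0 ≅ Z,  H_1 ≅ Z.

K has 4 vertices, 4 edges.
rank ∂_0 = 0, rank ∂_1 = 3 ⇒ b_0 = 4 − 0 − 3 = 1; all invariant factors of ∂_1 are 1 so no torsion. So H_0 = Z.
rank ∂_1 = 3, rank ∂_2 = 0 ⇒ b_1 = 4 − 3 − 0 = 1. So H_1 = Z.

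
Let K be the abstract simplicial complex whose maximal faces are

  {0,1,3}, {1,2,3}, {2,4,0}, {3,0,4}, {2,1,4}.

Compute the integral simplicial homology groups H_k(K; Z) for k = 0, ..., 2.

H_0 ≅ Z,  H_1 ≅ Z,  H_2 = 0.

Take the total order 0 < 1 < 2 < 3 < 4 on the vertex set. Then K (dimension 2) consists of the simplices:

  0-simplices (5): [0], [1], [2], [3], [4]
  1-simplices (10): [0,1], [0,2], [0,3], [0,4], [1,2], [1,3], [1,4], [2,3], [2,4], [3,4]
  2-simplices (5): [0,1,3], [0,2,4], [0,3,4], [1,2,3], [1,2,4]

Hence C_0 ≅ Z^5, C_1 ≅ Z^10, C_2 ≅ Z^5.

The boundary map ∂_1: C_1 → C_0 is given by ∂[p,q] = [q] − [p].
As a 5×10 matrix over Z this has rank 4, with invariant factors (1,1,1,1).

∂_2: C_2 → C_1 sends each 2-simplex [p,q,r] to [q,r] − [p,r] + [p,q]. For instance
  ∂[0,3,4] = [3,4] − [0,4] + [0,3],
  ∂[1,2,4] = [2,4] − [1,4] + [1,2].
The resulting 10×5 matrix has rank 5, and its Smith normal form has invariant factors (1,1,1,1,1).

From H_k ≅ ker(∂_k) / im(∂_{k+1}) we obtain:

  H_0: rank C_0 − rank ∂_1 = 5 − 4 = 1, and the invariant factors of ∂_1 are all 1, so H_0 = Z.
  H_1: rank ker ∂_1 − rank ∂_2 = (10 − 4) − 5 = 1, and the invariant factors of ∂_2 are all 1, so H_1 = Z.
  H_2: rank ker ∂_2 − rank ∂_3 = (5 − 5) − 0 = 0, and there is no ∂_3, so H_2 = 0.

As a check, the Euler characteristic is 5 − 10 + 5 = 0, which agrees with 1 − 1 + 0 = 0.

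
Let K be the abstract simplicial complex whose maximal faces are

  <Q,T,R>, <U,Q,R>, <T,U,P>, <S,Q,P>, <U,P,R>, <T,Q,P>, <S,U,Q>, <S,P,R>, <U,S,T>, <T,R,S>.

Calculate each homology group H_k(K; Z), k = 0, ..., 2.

We work with the vertex ordering P < Q < R < S < T < U. The simplices of K, each written with vertices in increasing order, are:

  0-simplices (6): P, Q, R, S, T, U
  1-simplices (15): PQ, PR, PS, PT, PU, QR, QS, QT, QU, RS, RT, RU, ST, SU, TU
  2-simplices (10): PQS, PQT, PRS, PRU, PTU, QRT, QRU, QSU, RST, STU

Hence C_0 ≅ Z^6, C_1 ≅ Z^15, C_2 ≅ Z^10.

∂_1: C_1 → C_0 maps an edge to its endpoints' difference, ∂[p,q] = q − p.
As a 6×15 matrix over Z this has rank 5, with invariant factors (1,1,1,1,1).

∂_2: C_2 → C_1 sends each 2-simplex [p,q,r] to [q,r] − [p,r] + [p,q]. For instance
  ∂RST = ST − RT + RS,
  ∂QSU = SU − QU + QS.
This gives a 15×10 integer matrix of rank 10; reducing to Smith normal form yields diagonal entries (1,1,1,1,1,1,1,1,1,2).

Computing H_k = (kernel of ∂_k) / (image of ∂_{k+1}):

  H_0: rank C_0 − rank ∂_1 = 6 − 5 = 1, and the invariant factors of ∂_1 are all 1, so H_0 ≅ Z.
  H_1: rank ker ∂_1 − rank ∂_2 = (15 − 5) − 10 = 0, and ∂_2 has invariant factor 2 > 1, so H_1 ≅ Z/2.
  H_2: rank ker ∂_2 − rank ∂_3 = (10 − 10) − 0 = 0, and there is no ∂_3, so H_2 ≅ 0.

As a check, the Euler characteristic is 6 − 15 + 10 = 1, which agrees with 1 − 0 + 0 = 1.
(K is a triangulation of the real projective plane RP^2.)

H_0 = Z,  H_1 = Z/2,  H_2 = 0.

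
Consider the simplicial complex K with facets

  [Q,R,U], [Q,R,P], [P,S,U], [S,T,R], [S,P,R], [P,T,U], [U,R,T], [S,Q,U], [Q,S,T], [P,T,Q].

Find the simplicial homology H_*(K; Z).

We work with the vertex ordering P < Q < R < S < T < U. The simplices of K, each written with vertices in increasing order, are:

  0-simplices (6): P, Q, R, S, T, U
  1-simplices (15): PQ, PR, PS, PT, PU, QR, QS, QT, QU, RS, RT, RU, ST, SU, TU
  2-simplices (10): PQR, PQT, PRS, PSU, PTU, QRU, QST, QSU, RST, RTU

giving chain groups C_0 ≅ Z^6, C_1 ≅ Z^15, C_2 ≅ Z^10.

The boundary map ∂_1: C_1 → C_0 is given by ∂[p,q] = [q] − [p].
This gives a 6×15 integer matrix of rank 5; reducing to Smith normal form yields diagonal entries (1,1,1,1,1).

Boundary ∂_2: C_2 → C_1 acts by ∂[p,q,r] = [q,r] − [p,r] + [p,q]. For instance
  ∂QSU = SU − QU + QS,
  ∂RTU = TU − RU + RT.
The resulting 15×10 matrix has rank 10, and its Smith normal form has invariant factors (1,1,1,1,1,1,1,1,1,2).

Now H_k = ker ∂_k / im ∂_{k+1}, so:

  H_0: rank C_0 − rank ∂_1 = 6 − 5 = 1, and the invariant factors of ∂_1 are all 1, so H_0 = Z.
  H_1: rank ker ∂_1 − rank ∂_2 = (15 − 5) − 10 = 0, and ∂_2 has invariant factor 2 > 1, so H_1 = Z/2.
  H_2: rank ker ∂_2 − rank ∂_3 = (10 − 10) − 0 = 0, and there is no ∂_3, so H_2 = 0.

(K is a triangulation of the real projective plane RP^2.)

H_0 ≅ Z,  H_1 ≅ Z/2,  H_2 = 0.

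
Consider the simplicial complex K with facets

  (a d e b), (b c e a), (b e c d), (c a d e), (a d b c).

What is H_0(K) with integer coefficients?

H_0 ≅ Z.

Fix the vertex order a < b < c < d < e and write every simplex with vertices in increasing order. Then dim K = 3 and the simplices of K are:

  0-simplices (5): a, b, c, d, e
  1-simplices (10): ab, ac, ad, ae, bc, bd, be, cd, ce, de
  2-simplices (10): abc, abd, abe, acd, ace, ade, bcd, bce, bde, cde
  3-simplices (5): abcd, abce, abde, acde, bcde

Hence C_0 ≅ Z^5, C_1 ≅ Z^10, C_2 ≅ Z^10, C_3 ≅ Z^5.

Boundary ∂_1: C_1 → C_0 maps an edge to its endpoints' difference, ∂[p,q] = q − p. For instance
  ∂bc = c − b.
As a 5×10 matrix over Z this has rank 4, with invariant factors (1,1,1,1).

The boundary map ∂_2: C_2 → C_1 sends each 2-simplex [p,q,r] to [q,r] − [p,r] + [p,q]. For instance
  ∂cde = de − ce + cd,
  ∂bce = ce − be + bc.
The resulting 10×10 matrix has rank 6, and its Smith normal form has invariant factors (1,1,1,1,1,1).

Boundary ∂_3: C_3 → C_2 sends each 3-simplex σ to the alternating sum Σ_i (−1)^i (σ with its i-th vertex removed). For instance
  ∂abde = bde − ade + abe − abd,
  ∂abce = bce − ace + abe − abc.
As a 10×5 matrix over Z this has rank 4, with invariant factors (1,1,1,1).

Reading off H_k = ker ∂_k / im ∂_{k+1}:

  H_0: rank C_0 − rank ∂_1 = 5 − 4 = 1, and the invariant factors of ∂_1 are all 1, so H_0 = Z.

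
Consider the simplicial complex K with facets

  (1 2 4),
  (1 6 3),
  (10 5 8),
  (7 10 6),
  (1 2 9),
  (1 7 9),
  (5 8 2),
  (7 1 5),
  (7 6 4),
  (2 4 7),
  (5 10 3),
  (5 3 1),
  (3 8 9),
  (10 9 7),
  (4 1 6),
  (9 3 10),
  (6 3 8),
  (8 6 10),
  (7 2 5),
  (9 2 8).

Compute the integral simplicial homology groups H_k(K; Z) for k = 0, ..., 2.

H_0 ≅ Z,  H_1 ≅ Z ⊕ Z/2,  H_2 = 0.

Fix the vertex order 1 < 2 < 3 < 4 < 5 < 6 < 7 < 8 < 9 < 10 and write every simplex with vertices in increasing order. Then dim K = 2 and the simplices of K are:

  0-simplices (10): [1], [2], [3], [4], [5], [6], [7], [8], [9], [10]
  1-simplices (30): (30 of them)
  2-simplices (20): (20 of them)

giving chain groups C_0 ≅ Z^10, C_1 ≅ Z^30, C_2 ≅ Z^20.

Boundary ∂_1: C_1 → C_0 sends each edge [p,q] (with p < q) to q − p. For instance
  ∂[5,10] = [10] − [5].
The 10×30 boundary matrix has rank 9 and Smith normal form diag(1,1,1,1,1,1,1,1,1).

Boundary ∂_2: C_2 → C_1 maps a triangle to the signed sum of its edges. For instance
  ∂[3,6,8] = [6,8] − [3,8] + [3,6],
  ∂[2,4,7] = [4,7] − [2,7] + [2,4].
The 30×20 boundary matrix has rank 20 and Smith normal form diag(1,1,1,1,1,1,1,1,1,1,1,1,1,1,1,1,1,1,1,2).

Computing H_k = (kernel of ∂_k) / (image of ∂_{k+1}):

  H_0: rank C_0 − rank ∂_1 = 10 − 9 = 1, and the invariant factors of ∂_1 are all 1, so H_0 = Z.
  H_1: rank ker ∂_1 − rank ∂_2 = (30 − 9) − 20 = 1, and ∂_2 has invariant factor 2 > 1, so H_1 = Z ⊕ Z/2.
  H_2: rank ker ∂_2 − rank ∂_3 = (20 − 20) − 0 = 0, and there is no ∂_3, so H_2 = 0.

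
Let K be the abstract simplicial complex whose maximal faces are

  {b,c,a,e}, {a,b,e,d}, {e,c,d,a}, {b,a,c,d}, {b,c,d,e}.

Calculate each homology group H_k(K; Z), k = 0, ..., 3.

Take the total order a < b < c < d < e on the vertex set. Then K (dimension 3) consists of the simplices:

  0-simplices (5): a, b, c, d, e
  1-simplices (10): ab, ac, ad, ae, bc, bd, be, cd, ce, de
  2-simplices (10): abc, abd, abe, acd, ace, ade, bcd, bce, bde, cde
  3-simplices (5): abcd, abce, abde, acde, bcde

Hence C_0 ≅ Z^5, C_1 ≅ Z^10, C_2 ≅ Z^10, C_3 ≅ Z^5.

The boundary map ∂_1: C_1 → C_0 is given by ∂[p,q] = [q] − [p]. For instance
  ∂ce = e − c.
The resulting 5×10 matrix has rank 4, and its Smith normal form has invariant factors (1,1,1,1).

The boundary map ∂_2: C_2 → C_1 sends each 2-simplex [p,q,r] to [q,r] − [p,r] + [p,q]. For instance
  ∂bde = de − be + bd,
  ∂bcd = cd − bd + bc.
The resulting 10×10 matrix has rank 6, and its Smith normal form has invariant factors (1,1,1,1,1,1).

∂_3: C_3 → C_2 sends each 3-simplex σ to the alternating sum Σ_i (−1)^i (σ with its i-th vertex removed). For instance
  ∂abcd = bcd − acd + abd − abc,
  ∂abce = bce − ace + abe − abc.
The 10×5 boundary matrix has rank 4 and Smith normal form diag(1,1,1,1).

Computing H_k = (kernel of ∂_k) / (image of ∂_{k+1}):

  H_0: rank C_0 − rank ∂_1 = 5 − 4 = 1, and the invariant factors of ∂_1 are all 1, so H_0 ≅ Z.
  H_1: rank ker ∂_1 − rank ∂_2 = (10 − 4) − 6 = 0, and the invariant factors of ∂_2 are all 1, so H_1 ≅ 0.
  H_2: rank ker ∂_2 − rank ∂_3 = (10 − 6) − 4 = 0, and the invariant factors of ∂_3 are all 1, so H_2 ≅ 0.
  H_3: rank ker ∂_3 − rank ∂_4 = (5 − 4) − 0 = 1, and there is no ∂_4, so H_3 ≅ Z.

H_0 ≅ Z,  H_1 = 0,  H_2 = 0,  H_3 ≅ Z.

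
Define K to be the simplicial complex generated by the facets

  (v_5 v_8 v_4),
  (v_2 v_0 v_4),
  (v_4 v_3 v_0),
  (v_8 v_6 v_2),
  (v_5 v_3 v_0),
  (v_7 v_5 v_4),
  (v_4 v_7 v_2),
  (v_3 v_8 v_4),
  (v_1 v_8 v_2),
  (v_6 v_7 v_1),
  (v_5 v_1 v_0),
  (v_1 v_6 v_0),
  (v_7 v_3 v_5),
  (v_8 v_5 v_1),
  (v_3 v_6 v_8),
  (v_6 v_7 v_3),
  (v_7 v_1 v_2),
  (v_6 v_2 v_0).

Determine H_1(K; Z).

K has 9 vertices, 27 edges, 18 triangles.
rank ∂_1 = 8, rank ∂_2 = 18 ⇒ b_1 = 27 − 8 − 18 = 1; ∂_2 has invariant factor(s) [2] giving torsion. So H_1 = Z ⊕ Z/2Z.

H_1 = Z ⊕ Z/2Z.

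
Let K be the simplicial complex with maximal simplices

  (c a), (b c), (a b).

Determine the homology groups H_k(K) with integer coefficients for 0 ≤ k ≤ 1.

Fix the vertex order a < b < c and write every simplex with vertices in increasing order. Then dim K = 1 and the simplices of K are:

  0-simplices (3): a, b, c
  1-simplices (3): ab, ac, bc

giving chain groups C_0 ≅ Z^3, C_1 ≅ Z^3.

Boundary ∂_1: C_1 → C_0 maps an edge to its endpoints' difference, ∂[p,q] = q − p.
The 3×3 boundary matrix has rank 2 and Smith normal form diag(1,1).

From H_k ≅ ker(∂_k) / im(∂_{k+1}) we obtain:

  H_0: rank C_0 − rank ∂_1 = 3 − 2 = 1, and the invariant factors of ∂_1 are all 1, so H_0 = Z.
  H_1: rank ker ∂_1 − rank ∂_2 = (3 − 2) − 0 = 1, and there is no ∂_2, so H_1 = Z.

(K is a triangulation of the circle S^1.)

H_0 = Z,  H_1 = Z.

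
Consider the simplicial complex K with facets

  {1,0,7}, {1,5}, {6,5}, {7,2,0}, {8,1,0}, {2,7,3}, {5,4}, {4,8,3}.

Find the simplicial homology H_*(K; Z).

H_0 ≅ Z,  H_1 ≅ Z^2,  H_2 = 0.

Fix the vertex order 0 < 1 < 2 < 3 < 4 < 5 < 6 < 7 < 8 and write every simplex with vertices in increasing order. Then dim K = 2 and the simplices of K are:

  0-simplices (9): [0], [1], [2], [3], [4], [5], [6], [7], [8]
  1-simplices (15): [0,1], [0,2], [0,7], [0,8], [1,5], [1,7], [1,8], [2,3], [2,7], [3,4], [3,7], [3,8], [4,5], [4,8], [5,6]
  2-simplices (5): [0,1,7], [0,1,8], [0,2,7], [2,3,7], [3,4,8]

so the chain groups are C_0 ≅ Z^9, C_1 ≅ Z^15, C_2 ≅ Z^5.

∂_1: C_1 → C_0 maps an edge to its endpoints' difference, ∂[p,q] = q − p.
The 9×15 boundary matrix has rank 8 and Smith normal form diag(1,1,1,1,1,1,1,1).

∂_2: C_2 → C_1 acts by ∂[p,q,r] = [q,r] − [p,r] + [p,q]. For instance
  ∂[0,2,7] = [2,7] − [0,7] + [0,2],
  ∂[0,1,7] = [1,7] − [0,7] + [0,1].
As a 15×5 matrix over Z this has rank 5, with invariant factors (1,1,1,1,1).

Now H_k = ker ∂_k / im ∂_{k+1}, so:

  H_0: rank C_0 − rank ∂_1 = 9 − 8 = 1, and the invariant factors of ∂_1 are all 1, so H_0 ≅ Z.
  H_1: rank ker ∂_1 − rank ∂_2 = (15 − 8) − 5 = 2, and the invariant factors of ∂_2 are all 1, so H_1 ≅ Z^2.
  H_2: rank ker ∂_2 − rank ∂_3 = (5 − 5) − 0 = 0, and there is no ∂_3, so H_2 ≅ 0.

As a check, the Euler characteristic is 9 − 15 + 5 = -1, which agrees with 1 − 2 + 0 = -1.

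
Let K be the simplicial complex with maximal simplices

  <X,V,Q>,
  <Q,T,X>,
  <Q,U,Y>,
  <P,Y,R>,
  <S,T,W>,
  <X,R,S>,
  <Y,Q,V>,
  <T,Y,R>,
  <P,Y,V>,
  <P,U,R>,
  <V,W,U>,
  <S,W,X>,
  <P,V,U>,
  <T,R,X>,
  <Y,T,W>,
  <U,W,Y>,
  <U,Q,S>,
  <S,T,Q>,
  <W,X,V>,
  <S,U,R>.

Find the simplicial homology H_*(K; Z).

H_0 ≅ Z,  H_1 ≅ Z ⊕ Z/2Z,  H_2 = 0.

We work with the vertex ordering P < Q < R < S < T < U < V < W < X < Y. The simplices of K, each written with vertices in increasing order, are:

  0-simplices (10): P, Q, R, S, T, U, V, W, X, Y
  1-simplices (30): PR, PU, PV, PY, QS, QT, QU, QV, QX, QY, RS, RT, RU, RX, RY, ST, SU, SW, SX, TW, TX, TY, UV, UW, UY, VW, VX, VY, WX, WY
  2-simplices (20): PRU, PRY, PUV, PVY, QST, QSU, QTX, QUY, QVX, QVY, RSU, RSX, RTX, RTY, STW, SWX, TWY, UVW, UWY, VWX

giving chain groups C_0 ≅ Z^10, C_1 ≅ Z^30, C_2 ≅ Z^20.

∂_1: C_1 → C_0 maps an edge to its endpoints' difference, ∂[p,q] = q − p. For instance
  ∂QV = V − Q.
As a 10×30 matrix over Z this has rank 9, with invariant factors (1,1,1,1,1,1,1,1,1).

Boundary ∂_2: C_2 → C_1 sends each 2-simplex [p,q,r] to [q,r] − [p,r] + [p,q]. For instance
  ∂RTY = TY − RY + RT,
  ∂QSU = SU − QU + QS.
This gives a 30×20 integer matrix of rank 20; reducing to Smith normal form yields diagonal entries (1,1,1,1,1,1,1,1,1,1,1,1,1,1,1,1,1,1,1,2).

From H_k ≅ ker(∂_k) / im(∂_{k+1}) we obtain:

  H_0: rank C_0 − rank ∂_1 = 10 − 9 = 1, and the invariant factors of ∂_1 are all 1, so H_0 = Z.
  H_1: rank ker ∂_1 − rank ∂_2 = (30 − 9) − 20 = 1, and ∂_2 has invariant factor 2 > 1, so H_1 = Z ⊕ Z/2Z.
  H_2: rank ker ∂_2 − rank ∂_3 = (20 − 20) − 0 = 0, and there is no ∂_3, so H_2 = 0.

As a check, the Euler characteristic is 10 − 30 + 20 = 0, which agrees with 1 − 1 + 0 = 0.
(K is a triangulation of the Klein bottle.)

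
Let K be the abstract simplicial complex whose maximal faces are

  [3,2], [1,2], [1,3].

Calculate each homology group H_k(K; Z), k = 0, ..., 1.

Order the vertices as 1 < 2 < 3. Listing each simplex with vertices in this order, K has dimension 1 with simplices:

  0-simplices (3): [1], [2], [3]
  1-simplices (3): [1,2], [1,3], [2,3]

giving chain groups C_0 ≅ Z^3, C_1 ≅ Z^3.

∂_1: C_1 → C_0 maps an edge to its endpoints' difference, ∂[p,q] = q − p. For instance
  ∂[2,3] = [3] − [2].
The resulting 3×3 matrix has rank 2, and its Smith normal form has invariant factors (1,1).

Computing H_k = (kernel of ∂_k) / (image of ∂_{k+1}):

  H_0: rank C_0 − rank ∂_1 = 3 − 2 = 1, and the invariant factors of ∂_1 are all 1, so H_0 = Z.
  H_1: rank ker ∂_1 − rank ∂_2 = (3 − 2) − 0 = 1, and there is no ∂_2, so H_1 = Z.

As a check, the Euler characteristic is 3 − 3 = 0, which agrees with 1 − 1 = 0.

H_0 = Z,  H_1 = Z.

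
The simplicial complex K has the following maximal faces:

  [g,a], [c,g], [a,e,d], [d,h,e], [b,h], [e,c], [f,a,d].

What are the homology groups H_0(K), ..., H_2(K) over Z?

Order the vertices as a < b < c < d < e < f < g < h. Listing each simplex with vertices in this order, K has dimension 2 with simplices:

  0-simplices (8): a, b, c, d, e, f, g, h
  1-simplices (11): ad, ae, af, ag, bh, ce, cg, de, df, dh, eh
  2-simplices (3): ade, adf, deh

Hence C_0 ≅ Z^8, C_1 ≅ Z^11, C_2 ≅ Z^3.

The boundary map ∂_1: C_1 → C_0 maps an edge to its endpoints' difference, ∂[p,q] = q − p. For instance
  ∂cg = g − c.
The 8×11 boundary matrix has rank 7 and Smith normal form diag(1,1,1,1,1,1,1).

The boundary map ∂_2: C_2 → C_1 maps a triangle to the signed sum of its edges. For instance
  ∂adf = df − af + ad,
  ∂ade = de − ae + ad.
The 11×3 boundary matrix has rank 3 and Smith normal form diag(1,1,1).

Computing H_k = (kernel of ∂_k) / (image of ∂_{k+1}):

  H_0: rank C_0 − rank ∂_1 = 8 − 7 = 1, and the invariant factors of ∂_1 are all 1, so H_0 = Z.
  H_1: rank ker ∂_1 − rank ∂_2 = (11 − 7) − 3 = 1, and the invariant factors of ∂_2 are all 1, so H_1 = Z.
  H_2: rank ker ∂_2 − rank ∂_3 = (3 − 3) − 0 = 0, and there is no ∂_3, so H_2 = 0.

H_0 = Z,  H_1 = Z,  H_2 = 0.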